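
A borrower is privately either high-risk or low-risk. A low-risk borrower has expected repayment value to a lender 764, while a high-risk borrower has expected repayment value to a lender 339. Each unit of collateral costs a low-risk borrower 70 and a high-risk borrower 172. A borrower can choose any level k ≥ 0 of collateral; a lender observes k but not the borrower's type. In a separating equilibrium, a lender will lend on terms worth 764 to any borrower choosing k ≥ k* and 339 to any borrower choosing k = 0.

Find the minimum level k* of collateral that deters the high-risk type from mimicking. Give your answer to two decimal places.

2.47

A high-risk borrower choosing k = 0 receives 339.
Imitating at k* instead would pay 764 at cost 172·k*, netting 764 − 172·k*.
Indifference: 339 = 764 − 172·k*, so k* = (764 − 339) / 172 ≈ 2.47.
This is the high-risk type's binding incentive-compatibility constraint; any k ≥ 2.47 sustains separation on that side.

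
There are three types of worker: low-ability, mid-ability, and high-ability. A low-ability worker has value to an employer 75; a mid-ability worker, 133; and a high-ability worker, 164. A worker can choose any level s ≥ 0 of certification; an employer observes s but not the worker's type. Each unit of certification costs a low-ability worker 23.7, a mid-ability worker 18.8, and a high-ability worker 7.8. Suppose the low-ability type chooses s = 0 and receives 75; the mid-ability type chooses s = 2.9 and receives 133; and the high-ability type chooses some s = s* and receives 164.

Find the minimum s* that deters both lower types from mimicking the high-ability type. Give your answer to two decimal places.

4.55

Low-ability type (on-path payoff 75) won't mimic when 75 ≥ 164 − 23.7·s*, i.e. s* ≥ 3.76.
Mid-ability type (on-path payoff 133 − 18.8×2.9 = 78.48) won't mimic when 78.48 ≥ 164 − 18.8·s*, i.e. s* ≥ 4.55.
Both must hold, so s* = max(3.76, 4.55) = 4.55. The mid-ability type's constraint binds.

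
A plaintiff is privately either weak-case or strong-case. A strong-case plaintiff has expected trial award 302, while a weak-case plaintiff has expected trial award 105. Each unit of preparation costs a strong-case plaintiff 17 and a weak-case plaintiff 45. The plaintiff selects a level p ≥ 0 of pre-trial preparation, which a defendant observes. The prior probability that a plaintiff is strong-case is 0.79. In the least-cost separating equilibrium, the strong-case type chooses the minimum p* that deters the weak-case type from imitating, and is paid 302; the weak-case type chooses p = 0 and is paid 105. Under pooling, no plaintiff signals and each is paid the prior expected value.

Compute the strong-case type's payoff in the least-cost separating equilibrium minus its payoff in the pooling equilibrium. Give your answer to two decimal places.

Least-cost separating signal: p* solves 105 = 302 − 45·p*, so p* = (302 − 105)/45 ≈ 4.3778.
Strong-case type's separating payoff: 302 − 17 × p* = 302 − 17 × (302 − 105)/45 = 302 − 3349/45 ≈ 227.5778.
Pooling payoff: 0.79 × 302 + 0.21 × 105 = 260.63.
Difference: 227.5778 − 260.63 = -33.0522, i.e. -33.05 to two decimal places.
The strong-case type would prefer the pooling outcome.

-33.05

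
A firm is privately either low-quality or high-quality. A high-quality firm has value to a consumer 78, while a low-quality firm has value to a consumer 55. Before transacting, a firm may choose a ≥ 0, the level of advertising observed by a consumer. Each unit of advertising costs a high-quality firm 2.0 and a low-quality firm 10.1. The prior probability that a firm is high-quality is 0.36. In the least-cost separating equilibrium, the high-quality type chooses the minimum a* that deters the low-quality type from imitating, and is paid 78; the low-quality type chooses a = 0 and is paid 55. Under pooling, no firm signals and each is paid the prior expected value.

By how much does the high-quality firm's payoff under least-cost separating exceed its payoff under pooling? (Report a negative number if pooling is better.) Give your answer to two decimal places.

Least-cost separating signal: a* solves 55 = 78 − 10.1·a*, so a* = (78 − 55)/10.1 ≈ 2.2772.
High-quality type's separating payoff: 78 − 2.0 × a* = 78 − 2.0 × (78 − 55)/10.1 = 78 − 46/10.1 ≈ 73.4455.
Pooling payoff: 0.36 × 78 + 0.64 × 55 = 63.28.
Difference: 73.4455 − 63.28 = 10.1655, i.e. 10.17 to two decimal places.
The high-quality type prefers to separate.

10.17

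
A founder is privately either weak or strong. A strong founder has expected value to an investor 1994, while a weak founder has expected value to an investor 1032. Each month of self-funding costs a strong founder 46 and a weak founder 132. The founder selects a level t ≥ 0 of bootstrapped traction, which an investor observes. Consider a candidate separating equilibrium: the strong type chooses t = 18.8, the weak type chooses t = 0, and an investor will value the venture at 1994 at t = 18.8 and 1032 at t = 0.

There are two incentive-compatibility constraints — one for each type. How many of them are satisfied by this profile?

2

Weak type: stay at 0 → 1032; mimic → 1994 − 132 × 18.8 = -487.6. IC holds (1032 ≥ -487.6).
Strong type: signal → 1994 − 46 × 18.8 = 1129.2; deviate to 0 → 1032. IC holds (1129.2 ≥ 1032).
2 of 2 constraints hold, so this is a separating equilibrium.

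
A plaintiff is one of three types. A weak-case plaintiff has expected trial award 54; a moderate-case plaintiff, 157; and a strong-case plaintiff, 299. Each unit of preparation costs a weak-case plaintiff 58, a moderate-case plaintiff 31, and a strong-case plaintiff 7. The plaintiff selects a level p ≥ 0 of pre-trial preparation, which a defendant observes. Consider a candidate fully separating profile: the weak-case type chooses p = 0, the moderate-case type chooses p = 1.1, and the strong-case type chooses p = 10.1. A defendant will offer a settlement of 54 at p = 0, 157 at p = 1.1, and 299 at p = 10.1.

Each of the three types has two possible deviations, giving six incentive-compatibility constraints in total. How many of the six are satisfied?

Weak-case (own payoff 54): to p=1.1 gives 157 − 58×1.1 = 93.2 → profitable ✗; to p=10.1 gives 299 − 58×10.1 = -286.8 → no gain ✓.
Strong-case (own payoff 299 − 7×10.1 = 228.3): to p=0 gives 54 → no gain ✓; to p=1.1 gives 157 − 7×1.1 = 149.3 → no gain ✓.
Moderate-case (own payoff 157 − 31×1.1 = 122.9): to p=0 gives 54 → no gain ✓; to p=10.1 gives 299 − 31×10.1 = -14.1 → no gain ✓.
5 of the 6 constraints hold; not an equilibrium.

5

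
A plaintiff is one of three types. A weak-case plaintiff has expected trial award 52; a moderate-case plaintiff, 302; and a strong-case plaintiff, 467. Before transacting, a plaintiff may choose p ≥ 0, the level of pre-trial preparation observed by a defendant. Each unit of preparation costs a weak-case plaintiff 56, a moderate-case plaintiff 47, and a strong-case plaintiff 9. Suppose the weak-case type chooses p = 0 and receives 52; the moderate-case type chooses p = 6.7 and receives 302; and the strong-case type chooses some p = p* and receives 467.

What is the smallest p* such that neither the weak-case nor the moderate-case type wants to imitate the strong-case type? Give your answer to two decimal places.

Weak-case type (on-path payoff 52) won't mimic when 52 ≥ 467 − 56·p*, i.e. p* ≥ 7.41.
Moderate-case type (on-path payoff 302 − 47×6.7 = -12.9) won't mimic when -12.9 ≥ 467 − 47·p*, i.e. p* ≥ 10.21.
Both must hold, so p* = max(7.41, 10.21) = 10.21. The moderate-case type's constraint binds.

10.21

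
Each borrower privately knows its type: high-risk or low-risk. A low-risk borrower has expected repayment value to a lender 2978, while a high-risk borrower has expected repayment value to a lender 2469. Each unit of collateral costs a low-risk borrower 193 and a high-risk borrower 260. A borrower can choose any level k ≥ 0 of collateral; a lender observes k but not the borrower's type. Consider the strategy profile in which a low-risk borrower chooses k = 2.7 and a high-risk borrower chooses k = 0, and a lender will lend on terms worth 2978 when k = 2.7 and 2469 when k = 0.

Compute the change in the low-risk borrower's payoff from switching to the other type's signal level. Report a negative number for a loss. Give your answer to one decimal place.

12.1

Playing k = 2.7 the low-risk borrower receives 2978 − 193 × 2.7 = 2456.9.
Deviating to k = 0 yields 2469 instead.
Gain from deviating: 2469 − 2456.9 = 12.1.
The gain is positive, so the low-risk type's incentive-compatibility constraint is violated — this profile is not a separating equilibrium.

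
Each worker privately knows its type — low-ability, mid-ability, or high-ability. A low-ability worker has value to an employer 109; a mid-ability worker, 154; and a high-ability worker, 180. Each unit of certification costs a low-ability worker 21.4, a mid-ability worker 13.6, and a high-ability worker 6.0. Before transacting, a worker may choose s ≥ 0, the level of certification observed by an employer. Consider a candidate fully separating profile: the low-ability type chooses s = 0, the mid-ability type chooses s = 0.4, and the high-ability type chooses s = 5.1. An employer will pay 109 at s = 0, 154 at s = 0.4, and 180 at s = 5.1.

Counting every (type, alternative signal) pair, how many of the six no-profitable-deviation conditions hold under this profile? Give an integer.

4

Mid-ability (own payoff 154 − 13.6×0.4 = 148.56): to s=0 gives 109 → no gain ✓; to s=5.1 gives 180 − 13.6×5.1 = 110.64 → no gain ✓.
High-ability (own payoff 180 − 6.0×5.1 = 149.4): to s=0 gives 109 → no gain ✓; to s=0.4 gives 154 − 6.0×0.4 = 151.6 → profitable ✗.
Low-ability (own payoff 109): to s=0.4 gives 154 − 21.4×0.4 = 145.44 → profitable ✗; to s=5.1 gives 180 − 21.4×5.1 = 70.86 → no gain ✓.
4 of the 6 constraints hold; not an equilibrium.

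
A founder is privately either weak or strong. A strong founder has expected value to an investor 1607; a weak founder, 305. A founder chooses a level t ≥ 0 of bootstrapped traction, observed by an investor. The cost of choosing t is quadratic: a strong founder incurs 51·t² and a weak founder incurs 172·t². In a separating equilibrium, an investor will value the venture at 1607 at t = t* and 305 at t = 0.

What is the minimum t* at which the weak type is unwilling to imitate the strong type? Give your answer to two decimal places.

2.75

The weak type at t = 0 receives 305; imitating at t* yields 1607 − 172·t*².
Indifference: 305 = 1607 − 172·t*², so t*² = (1607 − 305) / 172 ≈ 7.5698.
t* = √7.5698 ≈ 2.75.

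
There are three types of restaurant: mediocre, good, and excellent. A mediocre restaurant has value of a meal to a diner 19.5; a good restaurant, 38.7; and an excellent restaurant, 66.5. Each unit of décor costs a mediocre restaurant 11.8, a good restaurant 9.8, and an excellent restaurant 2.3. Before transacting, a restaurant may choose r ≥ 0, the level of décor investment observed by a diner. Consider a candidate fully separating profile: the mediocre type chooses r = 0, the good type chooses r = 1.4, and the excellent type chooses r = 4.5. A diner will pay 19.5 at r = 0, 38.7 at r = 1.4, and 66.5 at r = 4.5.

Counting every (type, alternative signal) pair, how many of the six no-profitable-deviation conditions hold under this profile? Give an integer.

Excellent (own payoff 66.5 − 2.3×4.5 = 56.15): to r=0 gives 19.5 → no gain ✓; to r=1.4 gives 38.7 − 2.3×1.4 = 35.48 → no gain ✓.
Good (own payoff 38.7 − 9.8×1.4 = 24.98): to r=0 gives 19.5 → no gain ✓; to r=4.5 gives 66.5 − 9.8×4.5 = 22.4 → no gain ✓.
Mediocre (own payoff 19.5): to r=1.4 gives 38.7 − 11.8×1.4 = 22.18 → profitable ✗; to r=4.5 gives 66.5 − 11.8×4.5 = 13.4 → no gain ✓.
5 of the 6 constraints hold; not an equilibrium.

5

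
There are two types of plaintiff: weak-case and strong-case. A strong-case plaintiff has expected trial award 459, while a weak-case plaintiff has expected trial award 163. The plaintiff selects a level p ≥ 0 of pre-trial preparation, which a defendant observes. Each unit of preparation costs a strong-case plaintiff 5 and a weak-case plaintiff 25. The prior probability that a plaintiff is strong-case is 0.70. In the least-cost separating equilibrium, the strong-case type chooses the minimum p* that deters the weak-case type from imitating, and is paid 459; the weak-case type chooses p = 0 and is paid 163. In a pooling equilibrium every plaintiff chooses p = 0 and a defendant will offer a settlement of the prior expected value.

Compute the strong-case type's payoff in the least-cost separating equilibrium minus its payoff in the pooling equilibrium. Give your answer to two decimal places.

29.60

Least-cost separating signal: p* solves 163 = 459 − 25·p*, so p* = (459 − 163)/25 = 11.84.
Strong-case type's separating payoff: 459 − 5 × p* = 459 − 5 × (459 − 163)/25 = 459 − 1480/25 = 399.8.
Pooling payoff: 0.70 × 459 + 0.30 × 163 = 370.2.
Difference: 399.8 − 370.2 = 29.60.
The strong-case type prefers to separate.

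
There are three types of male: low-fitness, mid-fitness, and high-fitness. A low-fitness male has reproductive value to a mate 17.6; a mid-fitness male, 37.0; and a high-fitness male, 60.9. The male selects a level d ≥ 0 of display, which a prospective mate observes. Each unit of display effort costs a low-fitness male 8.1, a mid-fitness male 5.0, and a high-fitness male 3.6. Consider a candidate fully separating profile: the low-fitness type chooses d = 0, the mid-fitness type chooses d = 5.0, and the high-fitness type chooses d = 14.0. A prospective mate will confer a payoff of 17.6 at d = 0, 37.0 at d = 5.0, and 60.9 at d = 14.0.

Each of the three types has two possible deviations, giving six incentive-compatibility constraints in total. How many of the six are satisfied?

3

Mid-fitness (own payoff 37.0 − 5.0×5.0 = 12): to d=0 gives 17.6 → profitable ✗; to d=14.0 gives 60.9 − 5.0×14.0 = -9.1 → no gain ✓.
High-fitness (own payoff 60.9 − 3.6×14.0 = 10.5): to d=0 gives 17.6 → profitable ✗; to d=5.0 gives 37.0 − 3.6×5.0 = 19 → profitable ✗.
Low-fitness (own payoff 17.6): to d=5.0 gives 37.0 − 8.1×5.0 = -3.5 → no gain ✓; to d=14.0 gives 60.9 − 8.1×14.0 = -52.5 → no gain ✓.
3 of the 6 constraints hold; not an equilibrium.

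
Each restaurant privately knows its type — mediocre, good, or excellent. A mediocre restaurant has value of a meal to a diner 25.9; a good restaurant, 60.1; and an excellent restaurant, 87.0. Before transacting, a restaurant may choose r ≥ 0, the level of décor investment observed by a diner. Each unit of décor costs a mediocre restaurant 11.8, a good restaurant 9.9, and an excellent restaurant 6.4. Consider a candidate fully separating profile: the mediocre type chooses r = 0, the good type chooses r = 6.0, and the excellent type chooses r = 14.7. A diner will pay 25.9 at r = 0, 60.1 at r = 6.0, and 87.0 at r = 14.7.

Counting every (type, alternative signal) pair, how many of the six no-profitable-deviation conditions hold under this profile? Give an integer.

Good (own payoff 60.1 − 9.9×6.0 = 0.7): to r=0 gives 25.9 → profitable ✗; to r=14.7 gives 87.0 − 9.9×14.7 = -58.53 → no gain ✓.
Excellent (own payoff 87.0 − 6.4×14.7 = -7.08): to r=0 gives 25.9 → profitable ✗; to r=6.0 gives 60.1 − 6.4×6.0 = 21.7 → profitable ✗.
Mediocre (own payoff 25.9): to r=6.0 gives 60.1 − 11.8×6.0 = -10.7 → no gain ✓; to r=14.7 gives 87.0 − 11.8×14.7 = -86.46 → no gain ✓.
3 of the 6 constraints hold; not an equilibrium.

3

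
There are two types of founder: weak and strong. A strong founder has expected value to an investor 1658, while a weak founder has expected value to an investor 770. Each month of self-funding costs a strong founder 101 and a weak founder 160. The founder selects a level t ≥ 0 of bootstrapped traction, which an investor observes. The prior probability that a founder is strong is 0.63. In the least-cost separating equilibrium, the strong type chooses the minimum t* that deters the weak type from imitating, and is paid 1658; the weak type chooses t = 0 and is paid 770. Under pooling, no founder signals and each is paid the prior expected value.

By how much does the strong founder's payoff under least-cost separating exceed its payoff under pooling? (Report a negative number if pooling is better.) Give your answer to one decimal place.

Least-cost separating signal: t* solves 770 = 1658 − 160·t*, so t* = (1658 − 770)/160 = 5.55.
Strong type's separating payoff: 1658 − 101 × t* = 1658 − 101 × (1658 − 770)/160 = 1658 − 89688/160 = 1097.45.
Pooling payoff: 0.63 × 1658 + 0.37 × 770 = 1329.44.
Difference: 1097.45 − 1329.44 = -231.99, i.e. -232.0 to one decimal place.
The strong type would prefer the pooling outcome.

-232.0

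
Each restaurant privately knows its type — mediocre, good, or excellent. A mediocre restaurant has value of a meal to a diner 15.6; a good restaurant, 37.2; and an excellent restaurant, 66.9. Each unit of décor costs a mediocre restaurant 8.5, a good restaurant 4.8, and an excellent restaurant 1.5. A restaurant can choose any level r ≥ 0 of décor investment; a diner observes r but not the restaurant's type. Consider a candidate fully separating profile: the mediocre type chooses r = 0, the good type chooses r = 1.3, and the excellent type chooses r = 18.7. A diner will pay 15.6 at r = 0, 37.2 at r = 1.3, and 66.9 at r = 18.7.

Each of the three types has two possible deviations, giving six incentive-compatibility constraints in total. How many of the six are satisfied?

Excellent (own payoff 66.9 − 1.5×18.7 = 38.85): to r=0 gives 15.6 → no gain ✓; to r=1.3 gives 37.2 − 1.5×1.3 = 35.25 → no gain ✓.
Good (own payoff 37.2 − 4.8×1.3 = 30.96): to r=0 gives 15.6 → no gain ✓; to r=18.7 gives 66.9 − 4.8×18.7 = -22.86 → no gain ✓.
Mediocre (own payoff 15.6): to r=1.3 gives 37.2 − 8.5×1.3 = 26.15 → profitable ✗; to r=18.7 gives 66.9 − 8.5×18.7 = -92.05 → no gain ✓.
5 of the 6 constraints hold; not an equilibrium.

5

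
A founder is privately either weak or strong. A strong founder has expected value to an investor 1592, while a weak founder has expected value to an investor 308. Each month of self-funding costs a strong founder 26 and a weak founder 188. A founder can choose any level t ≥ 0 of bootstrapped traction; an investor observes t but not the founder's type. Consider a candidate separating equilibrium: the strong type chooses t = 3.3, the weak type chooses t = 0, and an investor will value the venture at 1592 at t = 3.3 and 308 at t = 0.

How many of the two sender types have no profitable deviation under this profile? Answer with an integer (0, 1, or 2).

1

Weak type: stay at 0 → 308; mimic → 1592 − 188 × 3.3 = 971.6. IC fails (308 < 971.6).
Strong type: signal → 1592 − 26 × 3.3 = 1506.2; deviate to 0 → 308. IC holds (1506.2 ≥ 308).
1 of 2 constraints hold, so this profile is not an equilibrium.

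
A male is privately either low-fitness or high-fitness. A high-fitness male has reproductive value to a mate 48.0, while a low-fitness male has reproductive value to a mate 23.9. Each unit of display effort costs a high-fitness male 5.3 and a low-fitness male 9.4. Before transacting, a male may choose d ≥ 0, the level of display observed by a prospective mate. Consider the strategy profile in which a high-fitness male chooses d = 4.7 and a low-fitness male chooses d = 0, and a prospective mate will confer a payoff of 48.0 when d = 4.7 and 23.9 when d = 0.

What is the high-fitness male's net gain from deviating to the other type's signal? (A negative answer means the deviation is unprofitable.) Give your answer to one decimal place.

Playing d = 4.7 the high-fitness male receives 48.0 − 5.3 × 4.7 = 23.09.
Deviating to d = 0 yields 23.9 instead.
Gain from deviating: 23.9 − 23.09 = 0.81, i.e. 0.8 to one decimal place.
The gain is positive, so the high-fitness type's incentive-compatibility constraint is violated — this profile is not a separating equilibrium.

0.8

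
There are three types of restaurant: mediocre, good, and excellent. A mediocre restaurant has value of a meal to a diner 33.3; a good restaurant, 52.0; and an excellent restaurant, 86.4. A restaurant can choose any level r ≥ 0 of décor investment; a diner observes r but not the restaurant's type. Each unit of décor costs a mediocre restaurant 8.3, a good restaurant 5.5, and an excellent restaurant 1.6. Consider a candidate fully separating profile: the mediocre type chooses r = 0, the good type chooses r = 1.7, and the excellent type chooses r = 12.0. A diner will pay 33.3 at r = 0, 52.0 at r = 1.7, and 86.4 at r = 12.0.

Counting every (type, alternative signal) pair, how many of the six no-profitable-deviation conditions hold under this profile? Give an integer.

Good (own payoff 52.0 − 5.5×1.7 = 42.65): to r=0 gives 33.3 → no gain ✓; to r=12.0 gives 86.4 − 5.5×12.0 = 20.4 → no gain ✓.
Excellent (own payoff 86.4 − 1.6×12.0 = 67.2): to r=0 gives 33.3 → no gain ✓; to r=1.7 gives 52.0 − 1.6×1.7 = 49.28 → no gain ✓.
Mediocre (own payoff 33.3): to r=1.7 gives 52.0 − 8.3×1.7 = 37.89 → profitable ✗; to r=12.0 gives 86.4 − 8.3×12.0 = -13.2 → no gain ✓.
5 of the 6 constraints hold; not an equilibrium.

5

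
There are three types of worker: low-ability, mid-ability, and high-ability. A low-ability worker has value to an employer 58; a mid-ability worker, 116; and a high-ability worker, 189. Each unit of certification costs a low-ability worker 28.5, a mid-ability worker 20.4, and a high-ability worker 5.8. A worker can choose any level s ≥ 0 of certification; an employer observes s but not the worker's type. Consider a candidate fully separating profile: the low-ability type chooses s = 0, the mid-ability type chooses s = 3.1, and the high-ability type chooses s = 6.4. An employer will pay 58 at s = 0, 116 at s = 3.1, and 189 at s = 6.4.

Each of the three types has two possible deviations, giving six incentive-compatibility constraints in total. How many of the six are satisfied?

High-ability (own payoff 189 − 5.8×6.4 = 151.88): to s=0 gives 58 → no gain ✓; to s=3.1 gives 116 − 5.8×3.1 = 98.02 → no gain ✓.
Low-ability (own payoff 58): to s=3.1 gives 116 − 28.5×3.1 = 27.65 → no gain ✓; to s=6.4 gives 189 − 28.5×6.4 = 6.6 → no gain ✓.
Mid-ability (own payoff 116 − 20.4×3.1 = 52.76): to s=0 gives 58 → profitable ✗; to s=6.4 gives 189 − 20.4×6.4 = 58.44 → profitable ✗.
4 of the 6 constraints hold; not an equilibrium.

4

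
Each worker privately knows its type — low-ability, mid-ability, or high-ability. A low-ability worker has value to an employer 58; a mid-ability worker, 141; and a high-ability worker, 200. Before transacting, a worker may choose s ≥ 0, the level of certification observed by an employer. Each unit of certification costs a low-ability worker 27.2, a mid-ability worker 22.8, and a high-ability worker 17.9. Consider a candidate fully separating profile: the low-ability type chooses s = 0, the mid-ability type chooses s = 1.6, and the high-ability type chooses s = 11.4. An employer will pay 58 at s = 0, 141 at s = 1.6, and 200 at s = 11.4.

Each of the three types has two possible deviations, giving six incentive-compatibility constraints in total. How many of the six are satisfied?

Low-ability (own payoff 58): to s=1.6 gives 141 − 27.2×1.6 = 97.48 → profitable ✗; to s=11.4 gives 200 − 27.2×11.4 = -110.08 → no gain ✓.
High-ability (own payoff 200 − 17.9×11.4 = -4.06): to s=0 gives 58 → profitable ✗; to s=1.6 gives 141 − 17.9×1.6 = 112.36 → profitable ✗.
Mid-ability (own payoff 141 − 22.8×1.6 = 104.52): to s=0 gives 58 → no gain ✓; to s=11.4 gives 200 − 22.8×11.4 = -59.92 → no gain ✓.
3 of the 6 constraints hold; not an equilibrium.

3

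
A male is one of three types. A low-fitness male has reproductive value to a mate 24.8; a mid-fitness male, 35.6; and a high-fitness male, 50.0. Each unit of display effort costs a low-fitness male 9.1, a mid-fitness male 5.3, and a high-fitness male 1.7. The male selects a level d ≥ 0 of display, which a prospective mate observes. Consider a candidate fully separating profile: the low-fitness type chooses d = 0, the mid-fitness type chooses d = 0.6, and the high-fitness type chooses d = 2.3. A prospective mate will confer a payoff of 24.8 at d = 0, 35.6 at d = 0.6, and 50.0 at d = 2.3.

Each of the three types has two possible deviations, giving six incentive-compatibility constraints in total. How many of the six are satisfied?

3

High-fitness (own payoff 50.0 − 1.7×2.3 = 46.09): to d=0 gives 24.8 → no gain ✓; to d=0.6 gives 35.6 − 1.7×0.6 = 34.58 → no gain ✓.
Mid-fitness (own payoff 35.6 − 5.3×0.6 = 32.42): to d=0 gives 24.8 → no gain ✓; to d=2.3 gives 50.0 − 5.3×2.3 = 37.81 → profitable ✗.
Low-fitness (own payoff 24.8): to d=0.6 gives 35.6 − 9.1×0.6 = 30.14 → profitable ✗; to d=2.3 gives 50.0 − 9.1×2.3 = 29.07 → profitable ✗.
3 of the 6 constraints hold; not an equilibrium.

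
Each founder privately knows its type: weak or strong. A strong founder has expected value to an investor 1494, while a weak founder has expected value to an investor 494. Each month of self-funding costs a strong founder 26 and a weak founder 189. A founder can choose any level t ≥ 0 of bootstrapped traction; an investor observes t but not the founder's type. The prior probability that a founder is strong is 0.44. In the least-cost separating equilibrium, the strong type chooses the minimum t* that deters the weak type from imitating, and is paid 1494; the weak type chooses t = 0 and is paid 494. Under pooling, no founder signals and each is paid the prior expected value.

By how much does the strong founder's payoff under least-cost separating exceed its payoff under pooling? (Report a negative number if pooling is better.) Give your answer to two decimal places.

Least-cost separating signal: t* solves 494 = 1494 − 189·t*, so t* = (1494 − 494)/189 ≈ 5.2910.
Strong type's separating payoff: 1494 − 26 × t* = 1494 − 26 × (1494 − 494)/189 = 1494 − 26000/189 ≈ 1356.4339.
Pooling payoff: 0.44 × 1494 + 0.56 × 494 = 934.
Difference: 1356.4339 − 934 = 422.4339, i.e. 422.43 to two decimal places.
The strong type prefers to separate.

422.43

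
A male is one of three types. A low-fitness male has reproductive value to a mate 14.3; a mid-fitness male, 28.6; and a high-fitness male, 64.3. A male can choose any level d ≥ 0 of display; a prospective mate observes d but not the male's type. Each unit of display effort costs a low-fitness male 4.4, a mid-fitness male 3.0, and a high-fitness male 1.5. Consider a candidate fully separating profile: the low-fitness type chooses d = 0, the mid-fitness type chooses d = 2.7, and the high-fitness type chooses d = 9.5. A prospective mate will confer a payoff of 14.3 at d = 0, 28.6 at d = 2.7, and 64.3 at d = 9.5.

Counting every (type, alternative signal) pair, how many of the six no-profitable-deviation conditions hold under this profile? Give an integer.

3

High-fitness (own payoff 64.3 − 1.5×9.5 = 50.05): to d=0 gives 14.3 → no gain ✓; to d=2.7 gives 28.6 − 1.5×2.7 = 24.55 → no gain ✓.
Low-fitness (own payoff 14.3): to d=2.7 gives 28.6 − 4.4×2.7 = 16.72 → profitable ✗; to d=9.5 gives 64.3 − 4.4×9.5 = 22.5 → profitable ✗.
Mid-fitness (own payoff 28.6 − 3.0×2.7 = 20.5): to d=0 gives 14.3 → no gain ✓; to d=9.5 gives 64.3 − 3.0×9.5 = 35.8 → profitable ✗.
3 of the 6 constraints hold; not an equilibrium.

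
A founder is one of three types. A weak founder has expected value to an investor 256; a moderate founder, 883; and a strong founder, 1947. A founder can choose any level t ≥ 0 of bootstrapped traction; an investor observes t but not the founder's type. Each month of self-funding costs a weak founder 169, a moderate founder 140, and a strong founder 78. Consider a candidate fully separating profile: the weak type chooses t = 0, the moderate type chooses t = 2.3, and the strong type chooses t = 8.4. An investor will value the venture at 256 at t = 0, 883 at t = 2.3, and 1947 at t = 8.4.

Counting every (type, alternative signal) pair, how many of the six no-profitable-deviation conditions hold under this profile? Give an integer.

3

Weak (own payoff 256): to t=2.3 gives 883 − 169×2.3 = 494.3 → profitable ✗; to t=8.4 gives 1947 − 169×8.4 = 527.4 → profitable ✗.
Moderate (own payoff 883 − 140×2.3 = 561): to t=0 gives 256 → no gain ✓; to t=8.4 gives 1947 − 140×8.4 = 771 → profitable ✗.
Strong (own payoff 1947 − 78×8.4 = 1291.8): to t=0 gives 256 → no gain ✓; to t=2.3 gives 883 − 78×2.3 = 703.6 → no gain ✓.
3 of the 6 constraints hold; not an equilibrium.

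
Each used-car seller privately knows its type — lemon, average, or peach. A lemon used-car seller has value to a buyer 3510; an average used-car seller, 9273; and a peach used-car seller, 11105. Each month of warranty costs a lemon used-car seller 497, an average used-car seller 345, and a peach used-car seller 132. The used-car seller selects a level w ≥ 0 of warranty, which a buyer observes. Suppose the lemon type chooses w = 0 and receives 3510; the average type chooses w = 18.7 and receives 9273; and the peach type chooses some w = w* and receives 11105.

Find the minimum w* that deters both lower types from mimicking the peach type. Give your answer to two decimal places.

Lemon type (on-path payoff 3510) won't mimic when 3510 ≥ 11105 − 497·w*, i.e. w* ≥ 15.28.
Average type (on-path payoff 9273 − 345×18.7 = 2821.5) won't mimic when 2821.5 ≥ 11105 − 345·w*, i.e. w* ≥ 24.01.
Both must hold, so w* = max(15.28, 24.01) = 24.01. The average type's constraint binds.

24.01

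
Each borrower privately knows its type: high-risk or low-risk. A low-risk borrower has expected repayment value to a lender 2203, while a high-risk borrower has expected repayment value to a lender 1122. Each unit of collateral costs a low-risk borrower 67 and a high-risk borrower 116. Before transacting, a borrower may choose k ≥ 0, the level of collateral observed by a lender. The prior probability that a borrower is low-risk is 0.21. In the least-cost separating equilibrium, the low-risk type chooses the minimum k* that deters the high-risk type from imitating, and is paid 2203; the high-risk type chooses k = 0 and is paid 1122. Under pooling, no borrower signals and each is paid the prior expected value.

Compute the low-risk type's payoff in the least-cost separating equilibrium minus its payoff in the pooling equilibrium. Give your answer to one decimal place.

Least-cost separating signal: k* solves 1122 = 2203 − 116·k*, so k* = (2203 − 1122)/116 ≈ 9.3190.
Low-risk type's separating payoff: 2203 − 67 × k* = 2203 − 67 × (2203 − 1122)/116 = 2203 − 72427/116 ≈ 1578.629.
Pooling payoff: 0.21 × 2203 + 0.79 × 1122 = 1349.01.
Difference: 1578.629 − 1349.01 = 229.619, i.e. 229.6 to one decimal place.
The low-risk type prefers to separate.

229.6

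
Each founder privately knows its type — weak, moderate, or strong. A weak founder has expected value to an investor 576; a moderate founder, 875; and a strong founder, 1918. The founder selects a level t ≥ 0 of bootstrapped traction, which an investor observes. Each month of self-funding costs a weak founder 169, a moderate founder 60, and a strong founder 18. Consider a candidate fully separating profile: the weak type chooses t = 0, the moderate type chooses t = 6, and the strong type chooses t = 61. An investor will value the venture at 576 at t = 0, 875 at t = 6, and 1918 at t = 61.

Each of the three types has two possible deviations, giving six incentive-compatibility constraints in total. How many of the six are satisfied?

Strong (own payoff 1918 − 18×61 = 820): to t=0 gives 576 → no gain ✓; to t=6 gives 875 − 18×6 = 767 → no gain ✓.
Moderate (own payoff 875 − 60×6 = 515): to t=0 gives 576 → profitable ✗; to t=61 gives 1918 − 60×61 = -1742 → no gain ✓.
Weak (own payoff 576): to t=6 gives 875 − 169×6 = -139 → no gain ✓; to t=61 gives 1918 − 169×61 = -8391 → no gain ✓.
5 of the 6 constraints hold; not an equilibrium.

5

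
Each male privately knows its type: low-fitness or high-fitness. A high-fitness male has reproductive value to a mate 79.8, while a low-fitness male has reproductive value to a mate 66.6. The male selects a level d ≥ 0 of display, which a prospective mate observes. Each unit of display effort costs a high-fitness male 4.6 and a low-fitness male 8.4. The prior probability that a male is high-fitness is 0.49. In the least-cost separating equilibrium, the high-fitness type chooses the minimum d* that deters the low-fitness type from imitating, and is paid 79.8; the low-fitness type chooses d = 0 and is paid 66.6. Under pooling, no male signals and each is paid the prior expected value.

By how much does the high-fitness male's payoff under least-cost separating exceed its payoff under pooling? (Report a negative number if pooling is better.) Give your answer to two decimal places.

-0.50

Least-cost separating signal: d* solves 66.6 = 79.8 − 8.4·d*, so d* = (79.8 − 66.6)/8.4 ≈ 1.5714.
High-fitness type's separating payoff: 79.8 − 4.6 × d* = 79.8 − 4.6 × (79.8 − 66.6)/8.4 = 79.8 − 60.72/8.4 ≈ 72.5714.
Pooling payoff: 0.49 × 79.8 + 0.51 × 66.6 = 73.068.
Difference: 72.5714 − 73.068 = -0.4966, i.e. -0.50 to two decimal places.
The high-fitness type would prefer the pooling outcome.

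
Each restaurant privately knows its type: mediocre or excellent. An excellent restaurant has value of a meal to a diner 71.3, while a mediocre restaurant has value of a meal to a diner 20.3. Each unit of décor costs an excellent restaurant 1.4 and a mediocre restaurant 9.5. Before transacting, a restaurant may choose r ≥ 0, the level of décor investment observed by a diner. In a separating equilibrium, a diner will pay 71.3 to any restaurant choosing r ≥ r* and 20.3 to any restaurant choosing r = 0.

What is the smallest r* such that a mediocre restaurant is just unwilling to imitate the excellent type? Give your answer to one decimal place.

5.4

A mediocre restaurant choosing r = 0 receives 20.3.
Imitating at r* instead would pay 71.3 at cost 9.5·r*, netting 71.3 − 9.5·r*.
Indifference: 20.3 = 71.3 − 9.5·r*, so r* = (71.3 − 20.3) / 9.5 ≈ 5.4.
This is the mediocre type's binding incentive-compatibility constraint; any r ≥ 5.4 sustains separation on that side.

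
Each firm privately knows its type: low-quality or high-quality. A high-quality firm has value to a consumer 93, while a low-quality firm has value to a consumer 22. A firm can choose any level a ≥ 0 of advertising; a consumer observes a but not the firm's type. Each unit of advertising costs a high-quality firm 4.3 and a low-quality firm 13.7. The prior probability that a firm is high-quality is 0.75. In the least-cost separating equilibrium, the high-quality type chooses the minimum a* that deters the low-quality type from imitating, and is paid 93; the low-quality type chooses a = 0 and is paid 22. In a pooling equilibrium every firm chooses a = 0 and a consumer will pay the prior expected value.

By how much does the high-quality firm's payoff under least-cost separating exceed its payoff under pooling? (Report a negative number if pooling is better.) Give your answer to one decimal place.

-4.5

Least-cost separating signal: a* solves 22 = 93 − 13.7·a*, so a* = (93 − 22)/13.7 ≈ 5.1825.
High-quality type's separating payoff: 93 − 4.3 × a* = 93 − 4.3 × (93 − 22)/13.7 = 93 − 305.3/13.7 ≈ 70.715.
Pooling payoff: 0.75 × 93 + 0.25 × 22 = 75.25.
Difference: 70.715 − 75.25 = -4.535, i.e. -4.5 to one decimal place.
The high-quality type would prefer the pooling outcome.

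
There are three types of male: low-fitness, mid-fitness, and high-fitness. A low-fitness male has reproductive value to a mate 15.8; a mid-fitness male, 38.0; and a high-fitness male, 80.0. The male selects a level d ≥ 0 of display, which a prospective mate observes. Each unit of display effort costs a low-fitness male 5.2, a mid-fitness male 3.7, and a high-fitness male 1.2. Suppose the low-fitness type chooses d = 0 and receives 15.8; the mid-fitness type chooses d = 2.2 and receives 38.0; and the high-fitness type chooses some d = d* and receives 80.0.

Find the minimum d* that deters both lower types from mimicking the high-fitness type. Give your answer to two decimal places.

Mid-fitness type (on-path payoff 38.0 − 3.7×2.2 = 29.86) won't mimic when 29.86 ≥ 80.0 − 3.7·d*, i.e. d* ≥ 13.55.
Low-fitness type (on-path payoff 15.8) won't mimic when 15.8 ≥ 80.0 − 5.2·d*, i.e. d* ≥ 12.35.
Both must hold, so d* = max(12.35, 13.55) = 13.55. The mid-fitness type's constraint binds.

13.55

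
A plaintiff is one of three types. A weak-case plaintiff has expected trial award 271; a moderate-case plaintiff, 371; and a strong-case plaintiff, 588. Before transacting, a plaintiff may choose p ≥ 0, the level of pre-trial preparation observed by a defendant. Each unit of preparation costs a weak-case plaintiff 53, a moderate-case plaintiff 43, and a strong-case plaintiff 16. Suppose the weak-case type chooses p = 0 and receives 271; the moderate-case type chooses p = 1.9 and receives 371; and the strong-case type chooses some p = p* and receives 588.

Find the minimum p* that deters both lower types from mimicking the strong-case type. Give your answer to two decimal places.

6.95

Weak-case type (on-path payoff 271) won't mimic when 271 ≥ 588 − 53·p*, i.e. p* ≥ 5.98.
Moderate-case type (on-path payoff 371 − 43×1.9 = 289.3) won't mimic when 289.3 ≥ 588 − 43·p*, i.e. p* ≥ 6.95.
Both must hold, so p* = max(5.98, 6.95) = 6.95. The moderate-case type's constraint binds.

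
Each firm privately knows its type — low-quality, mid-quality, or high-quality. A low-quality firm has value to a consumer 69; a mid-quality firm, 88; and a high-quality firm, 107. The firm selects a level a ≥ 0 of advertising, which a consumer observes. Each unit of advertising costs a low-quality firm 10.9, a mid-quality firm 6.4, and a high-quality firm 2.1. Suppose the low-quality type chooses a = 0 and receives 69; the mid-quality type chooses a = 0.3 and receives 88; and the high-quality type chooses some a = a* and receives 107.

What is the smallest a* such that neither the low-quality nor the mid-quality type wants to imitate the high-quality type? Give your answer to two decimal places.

Low-quality type (on-path payoff 69) won't mimic when 69 ≥ 107 − 10.9·a*, i.e. a* ≥ 3.49.
Mid-quality type (on-path payoff 88 − 6.4×0.3 = 86.08) won't mimic when 86.08 ≥ 107 − 6.4·a*, i.e. a* ≥ 3.27.
Both must hold, so a* = max(3.49, 3.27) = 3.49. The low-quality type's constraint binds.

3.49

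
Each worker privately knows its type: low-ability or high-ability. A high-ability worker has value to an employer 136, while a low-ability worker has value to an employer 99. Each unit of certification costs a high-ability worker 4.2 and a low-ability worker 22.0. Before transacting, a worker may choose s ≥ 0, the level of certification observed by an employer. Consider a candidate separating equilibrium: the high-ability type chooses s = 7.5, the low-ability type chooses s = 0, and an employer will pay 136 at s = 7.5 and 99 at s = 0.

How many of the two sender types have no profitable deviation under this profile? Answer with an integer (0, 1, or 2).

2

High-ability type: signal → 136 − 4.2 × 7.5 = 104.5; deviate to 0 → 99. IC holds (104.5 ≥ 99).
Low-ability type: stay at 0 → 99; mimic → 136 − 22.0 × 7.5 = -29. IC holds (99 ≥ -29).
2 of 2 constraints hold, so this is a separating equilibrium.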